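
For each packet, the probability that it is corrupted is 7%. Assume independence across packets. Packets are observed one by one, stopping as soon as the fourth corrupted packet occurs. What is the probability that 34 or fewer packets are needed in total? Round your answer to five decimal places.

0.21223

Finishing within 34 packets ⇔ at least 4 successes in the first 34. With X ~ Binomial(34, 0.07), P(Y ≤ 34) = 1 − P(X ≤ 3).
  k=0: C(34,0)·0.07^0·0.93^34 = 0.0848048
  k=1: C(34,1)·0.07^1·0.93^33 = 0.2170272
  k=2: C(34,2)·0.07^2·0.93^32 = 0.2695338
  k=3: C(34,3)·0.07^3·0.93^31 = 0.2163999
1 − 0.7877658 = 0.2122342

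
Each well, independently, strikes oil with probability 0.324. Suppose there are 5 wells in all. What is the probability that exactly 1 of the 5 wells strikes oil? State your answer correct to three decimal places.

0.338

X ~ Binomial(n=5, p=0.324).
P(X=1) = C(5,1) · p^1 · (1−p)^4
= 5 · 0.324 · 0.20883 = 0.33830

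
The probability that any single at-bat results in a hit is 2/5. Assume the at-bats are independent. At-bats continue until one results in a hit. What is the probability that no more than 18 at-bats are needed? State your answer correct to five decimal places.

Y = number of at-bats to the first success; geometric, p = 0.40.
P(Y ≤ 18) = 1 − (1−p)^18 = 1 − 0.0001016 = 0.9998984

0.99990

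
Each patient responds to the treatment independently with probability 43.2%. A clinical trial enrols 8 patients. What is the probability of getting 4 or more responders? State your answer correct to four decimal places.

X ~ Binomial(8, 0.432); P(X ≥ 4) = Σ C(8,k) p^k (1−p)^(8−k) over k:
  k=4: C(8,4)·0.432^4·0.568^4 = 0.253762
  k=5: C(8,5)·0.432^5·0.568^3 = 0.154402
  k=6: C(8,6)·0.432^6·0.568^2 = 0.058716
  k=7: C(8,7)·0.432^7·0.568^1 = 0.012759
  k=8: C(8,8)·0.432^8·0.568^0 = 0.001213
Total = 0.480852

0.4809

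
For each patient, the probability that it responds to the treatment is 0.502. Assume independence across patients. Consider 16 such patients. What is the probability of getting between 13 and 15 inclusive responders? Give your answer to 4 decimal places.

0.0111

X ~ Binomial(16, 0.502); P(13 ≤ X ≤ 15) = Σ C(16,k) p^k (1−p)^(16−k) over k:
  k=13: C(16,13)·0.502^13·0.498^3 = 0.008893
  k=14: C(16,14)·0.502^14·0.498^2 = 0.001921
  k=15: C(16,15)·0.502^15·0.498^1 = 0.000258
Total = 0.011072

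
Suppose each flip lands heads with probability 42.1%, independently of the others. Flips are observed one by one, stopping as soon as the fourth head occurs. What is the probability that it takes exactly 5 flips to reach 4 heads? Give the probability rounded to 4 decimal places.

Y = trial on which the fourth success occurs; negative binomial, r=4, p=0.421.
P(Y=5) = C(4,3) · p^4 · (1−p)^1
= 4 · 0.031414 · 0.579 = 0.072756

0.0728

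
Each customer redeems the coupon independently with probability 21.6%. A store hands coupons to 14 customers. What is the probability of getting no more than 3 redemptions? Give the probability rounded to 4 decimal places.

0.6423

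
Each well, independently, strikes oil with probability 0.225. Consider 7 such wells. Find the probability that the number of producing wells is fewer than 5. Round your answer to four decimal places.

X ~ Binomial(7, 0.225); P(X ≤ 4) = Σ C(7,k) p^k (1−p)^(7−k) over k:
  k=0: C(7,0)·0.225^0·0.775^7 = 0.167924
  k=1: C(7,1)·0.225^1·0.775^6 = 0.341264
  k=2: C(7,2)·0.225^2·0.775^5 = 0.297230
  k=3: C(7,3)·0.225^3·0.775^4 = 0.143821
  k=4: C(7,4)·0.225^4·0.775^3 = 0.041754
Total = 0.991994

0.9920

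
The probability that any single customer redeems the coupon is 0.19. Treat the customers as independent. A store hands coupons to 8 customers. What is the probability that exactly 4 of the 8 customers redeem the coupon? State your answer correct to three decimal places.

0.039

X ~ Binomial(n=8, p=0.19).
P(X=4) = C(8,4) · p^4 · (1−p)^4
= 70 · 0.0013032 · 0.43047 = 0.03927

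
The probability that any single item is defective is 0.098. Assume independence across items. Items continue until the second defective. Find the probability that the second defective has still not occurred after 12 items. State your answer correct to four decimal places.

0.6682

Needing more than 12 items ⇔ fewer than 2 successes in the first 12. With X ~ Binomial(12, 0.098), P(Y > 12) = P(X ≤ 1).
  k=0: C(12,0)·0.098^0·0.902^12 = 0.290054
  k=1: C(12,1)·0.098^1·0.902^11 = 0.378163
P(X ≤ 1) = 0.668217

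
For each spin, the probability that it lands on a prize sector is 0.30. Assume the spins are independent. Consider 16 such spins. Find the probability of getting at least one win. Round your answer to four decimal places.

P(at least one) = 1 − P(none) = 1 − (1 − 0.30)^16
= 1 − 0.003323 = 0.996677

0.9967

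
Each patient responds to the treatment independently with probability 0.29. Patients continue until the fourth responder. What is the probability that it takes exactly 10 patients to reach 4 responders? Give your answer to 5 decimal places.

0.07611

Y = trial on which the fourth success occurs; negative binomial, r=4, p=0.29.
P(Y=10) = C(9,3) · p^4 · (1−p)^6
= 84 · 0.0070728 · 0.1281 = 0.0761064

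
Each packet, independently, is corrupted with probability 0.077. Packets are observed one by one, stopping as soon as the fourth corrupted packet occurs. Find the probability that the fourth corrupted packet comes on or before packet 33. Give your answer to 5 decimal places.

0.24705

Finishing within 33 packets ⇔ at least 4 successes in the first 33. With X ~ Binomial(33, 0.077), P(Y ≤ 33) = 1 − P(X ≤ 3).
  k=0: C(33,0)·0.077^0·0.923^33 = 0.0710651
  k=1: C(33,1)·0.077^1·0.923^32 = 0.1956407
  k=2: C(33,2)·0.077^2·0.923^31 = 0.2611368
  k=3: C(33,3)·0.077^3·0.923^30 = 0.2251114
1 − 0.7529540 = 0.2470460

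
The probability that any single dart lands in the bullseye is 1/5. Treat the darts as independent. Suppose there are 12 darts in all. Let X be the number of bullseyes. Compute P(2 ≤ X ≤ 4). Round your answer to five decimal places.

0.65257

X ~ Binomial(12, 0.20); P(2 ≤ X ≤ 4) = Σ C(12,k) p^k (1−p)^(12−k) over k:
  k=2: C(12,2)·0.20^2·0.80^10 = 0.2834678
  k=3: C(12,3)·0.20^3·0.80^9 = 0.2362232
  k=4: C(12,4)·0.20^4·0.80^8 = 0.1328756
Total = 0.6525666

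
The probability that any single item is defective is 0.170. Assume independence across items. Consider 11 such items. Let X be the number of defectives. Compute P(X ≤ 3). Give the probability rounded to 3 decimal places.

0.899

X ~ Binomial(11, 0.17); P(X ≤ 3) = Σ C(11,k) p^k (1−p)^(11−k) over k:
  k=0: C(11,0)·0.17^0·0.83^11 = 0.12878
  k=1: C(11,1)·0.17^1·0.83^10 = 0.29015
  k=2: C(11,2)·0.17^2·0.83^9 = 0.29714
  k=3: C(11,3)·0.17^3·0.83^8 = 0.18258
Total = 0.89866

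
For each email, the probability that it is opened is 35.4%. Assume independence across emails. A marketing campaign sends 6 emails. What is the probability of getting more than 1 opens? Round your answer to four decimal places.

0.6884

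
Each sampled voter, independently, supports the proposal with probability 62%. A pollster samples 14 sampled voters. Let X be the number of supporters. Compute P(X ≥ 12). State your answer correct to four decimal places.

X ~ Binomial(14, 0.62); P(X ≥ 12) = Σ C(14,k) p^k (1−p)^(14−k) over k:
  k=12: C(14,12)·0.62^12·0.38^2 = 0.042394
  k=13: C(14,13)·0.62^13·0.38^1 = 0.010642
  k=14: C(14,14)·0.62^14·0.38^0 = 0.001240
Total = 0.054276

0.0543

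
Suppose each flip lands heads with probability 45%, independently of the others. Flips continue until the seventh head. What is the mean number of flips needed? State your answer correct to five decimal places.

Y = total flips until the seventh success; negative binomial with r=7, p=0.45.
E[Y] = r / p = 7 / 0.45 = 15.5555556

15.55556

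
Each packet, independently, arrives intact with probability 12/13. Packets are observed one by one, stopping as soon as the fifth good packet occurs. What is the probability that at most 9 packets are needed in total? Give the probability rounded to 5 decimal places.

Finishing within 9 packets ⇔ at least 5 successes in the first 9. With X ~ Binomial(9, 0.923077), P(Y ≤ 9) = 1 − P(X ≤ 4).
  k=0: C(9,0)·0.923077^0·0.076923^9 = 0.0000000
  k=1: C(9,1)·0.923077^1·0.076923^8 = 0.0000000
  k=2: C(9,2)·0.923077^2·0.076923^7 = 0.0000005
  k=3: C(9,3)·0.923077^3·0.076923^6 = 0.0000137
  k=4: C(9,4)·0.923077^4·0.076923^5 = 0.0002464
1 − 0.0002606 = 0.9997394

0.99974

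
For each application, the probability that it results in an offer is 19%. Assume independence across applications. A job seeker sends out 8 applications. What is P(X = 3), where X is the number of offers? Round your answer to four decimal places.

X ~ Binomial(n=8, p=0.19).
P(X=3) = C(8,3) · p^3 · (1−p)^5
= 56 · 0.006859 · 0.34868 = 0.133929

0.1339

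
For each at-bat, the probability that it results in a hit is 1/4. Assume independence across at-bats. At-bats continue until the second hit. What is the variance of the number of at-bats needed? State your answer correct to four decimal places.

24.0000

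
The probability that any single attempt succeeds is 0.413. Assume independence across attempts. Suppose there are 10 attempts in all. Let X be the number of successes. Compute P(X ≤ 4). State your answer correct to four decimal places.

0.6002

X ~ Binomial(10, 0.413); P(X ≤ 4) = Σ C(10,k) p^k (1−p)^(10−k) over k:
  k=0: C(10,0)·0.413^0·0.587^10 = 0.004857
  k=1: C(10,1)·0.413^1·0.587^9 = 0.034174
  k=2: C(10,2)·0.413^2·0.587^8 = 0.108198
  k=3: C(10,3)·0.413^3·0.587^7 = 0.203001
  k=4: C(10,4)·0.413^4·0.587^6 = 0.249947
Total = 0.600177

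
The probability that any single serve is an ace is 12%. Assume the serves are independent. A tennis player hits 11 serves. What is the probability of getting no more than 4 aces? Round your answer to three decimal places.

0.994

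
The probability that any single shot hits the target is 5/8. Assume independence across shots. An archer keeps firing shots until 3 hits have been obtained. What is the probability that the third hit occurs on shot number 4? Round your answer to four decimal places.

Y = trial on which the third success occurs; negative binomial, r=3, p=0.625.
P(Y=4) = C(3,2) · p^3 · (1−p)^1
= 3 · 0.24414 · 0.375 = 0.274658

0.2747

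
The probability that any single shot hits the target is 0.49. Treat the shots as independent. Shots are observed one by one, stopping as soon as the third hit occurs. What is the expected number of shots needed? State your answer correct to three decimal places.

6.122

Y = total shots until the third success; negative binomial with r=3, p=0.49.
E[Y] = r / p = 3 / 0.49 = 6.12245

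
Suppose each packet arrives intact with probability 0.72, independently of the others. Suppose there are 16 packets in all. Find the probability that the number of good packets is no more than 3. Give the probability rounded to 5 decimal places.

X ~ Binomial(16, 0.72); P(X ≤ 3) = Σ C(16,k) p^k (1−p)^(16−k) over k:
  k=0: C(16,0)·0.72^0·0.28^16 = 0.0000000
  k=1: C(16,1)·0.72^1·0.28^15 = 0.0000001
  k=2: C(16,2)·0.72^2·0.28^14 = 0.0000011
  k=3: C(16,3)·0.72^3·0.28^13 = 0.0000136
Total = 0.0000148

0.00001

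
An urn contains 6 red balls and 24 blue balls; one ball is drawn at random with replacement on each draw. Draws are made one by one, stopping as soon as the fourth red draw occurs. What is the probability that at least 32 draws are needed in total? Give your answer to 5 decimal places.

0.10700

Needing more than 31 draws ⇔ fewer than 4 successes in the first 31. With X ~ Binomial(31, 0.20), P(Y > 31) = P(X ≤ 3).
  k=0: C(31,0)·0.20^0·0.80^31 = 0.0009904
  k=1: C(31,1)·0.20^1·0.80^30 = 0.0076752
  k=2: C(31,2)·0.20^2·0.80^29 = 0.0287821
  k=3: C(31,3)·0.20^3·0.80^28 = 0.0695568
P(X ≤ 3) = 0.1070044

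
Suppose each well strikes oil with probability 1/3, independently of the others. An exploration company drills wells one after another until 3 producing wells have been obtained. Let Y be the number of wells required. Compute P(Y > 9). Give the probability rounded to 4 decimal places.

0.3772

Needing more than 9 wells ⇔ fewer than 3 successes in the first 9. With X ~ Binomial(9, 0.333333), P(Y > 9) = P(X ≤ 2).
  k=0: C(9,0)·0.333333^0·0.666667^9 = 0.026012
  k=1: C(9,1)·0.333333^1·0.666667^8 = 0.117055
  k=2: C(9,2)·0.333333^2·0.666667^7 = 0.234111
P(X ≤ 2) = 0.377178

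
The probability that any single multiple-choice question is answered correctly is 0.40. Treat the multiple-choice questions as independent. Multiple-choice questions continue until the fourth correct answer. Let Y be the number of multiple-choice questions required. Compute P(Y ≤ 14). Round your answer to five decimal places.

Finishing within 14 multiple-choice questions ⇔ at least 4 successes in the first 14. With X ~ Binomial(14, 0.40), P(Y ≤ 14) = 1 − P(X ≤ 3).
  k=0: C(14,0)·0.40^0·0.60^14 = 0.0007836
  k=1: C(14,1)·0.40^1·0.60^13 = 0.0073140
  k=2: C(14,2)·0.40^2·0.60^12 = 0.0316940
  k=3: C(14,3)·0.40^3·0.60^11 = 0.0845172
1 − 0.1243088 = 0.8756912

0.87569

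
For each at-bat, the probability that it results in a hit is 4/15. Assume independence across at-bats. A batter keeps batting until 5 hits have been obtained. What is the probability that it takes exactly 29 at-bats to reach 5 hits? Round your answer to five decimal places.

0.01615

Y = trial on which the fifth success occurs; negative binomial, r=5, p=0.266667.
P(Y=29) = C(28,4) · p^5 · (1−p)^24
= 20475 · 0.0013485 · 0.00058511 = 0.0161548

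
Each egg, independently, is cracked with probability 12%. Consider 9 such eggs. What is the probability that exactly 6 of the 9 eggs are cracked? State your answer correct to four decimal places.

0.0002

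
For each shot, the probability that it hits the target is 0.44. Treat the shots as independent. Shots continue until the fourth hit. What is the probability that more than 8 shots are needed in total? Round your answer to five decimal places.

0.50036

Needing more than 8 shots ⇔ fewer than 4 successes in the first 8. With X ~ Binomial(8, 0.44), P(Y > 8) = P(X ≤ 3).
  k=0: C(8,0)·0.44^0·0.56^8 = 0.0096717
  k=1: C(8,1)·0.44^1·0.56^7 = 0.0607937
  k=2: C(8,2)·0.44^2·0.56^6 = 0.1671828
  k=3: C(8,3)·0.44^3·0.56^5 = 0.2627158
P(X ≤ 3) = 0.5003641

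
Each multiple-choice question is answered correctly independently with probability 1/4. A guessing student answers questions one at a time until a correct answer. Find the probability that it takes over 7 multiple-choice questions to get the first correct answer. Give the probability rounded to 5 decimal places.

Y = number of multiple-choice questions to the first success; geometric, p = 0.25.
P(Y > 7) = P(first 7 all fail) = (1−p)^7 = 0.1334839

0.13348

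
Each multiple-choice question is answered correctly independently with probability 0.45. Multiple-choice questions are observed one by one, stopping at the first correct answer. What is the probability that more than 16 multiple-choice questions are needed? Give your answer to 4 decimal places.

Y = number of multiple-choice questions to the first success; geometric, p = 0.45.
P(Y > 16) = P(first 16 all fail) = (1−p)^16 = 0.000070

0.0001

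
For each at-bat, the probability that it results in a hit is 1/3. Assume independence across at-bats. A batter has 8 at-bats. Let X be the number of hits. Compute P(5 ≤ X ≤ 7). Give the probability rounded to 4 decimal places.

0.0878

X ~ Binomial(8, 0.333333); P(5 ≤ X ≤ 7) = Σ C(8,k) p^k (1−p)^(8−k) over k:
  k=5: C(8,5)·0.333333^5·0.666667^3 = 0.068282
  k=6: C(8,6)·0.333333^6·0.666667^2 = 0.017071
  k=7: C(8,7)·0.333333^7·0.666667^1 = 0.002439
Total = 0.087791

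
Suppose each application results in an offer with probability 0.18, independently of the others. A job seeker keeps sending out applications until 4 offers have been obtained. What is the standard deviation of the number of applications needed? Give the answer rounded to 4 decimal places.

10.0615

Y = total applications until the fourth success; negative binomial with r=4, p=0.18.
SD(Y) = √[r(1−p)/p²] = √(101.234568) = 10.061539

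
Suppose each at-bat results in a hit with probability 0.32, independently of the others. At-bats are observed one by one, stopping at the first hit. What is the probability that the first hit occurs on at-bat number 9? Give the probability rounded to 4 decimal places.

Geometric (trials to first success), p = 0.32.
P(Y = 9) = (1−p)^8 · p = 0.045716 · 0.32 = 0.014629

0.0146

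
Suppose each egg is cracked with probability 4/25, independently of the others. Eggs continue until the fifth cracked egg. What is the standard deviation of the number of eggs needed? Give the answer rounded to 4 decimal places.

Y = total eggs until the fifth success; negative binomial with r=5, p=0.16.
SD(Y) = √[r(1−p)/p²] = √(164.062500) = 12.808688

12.8087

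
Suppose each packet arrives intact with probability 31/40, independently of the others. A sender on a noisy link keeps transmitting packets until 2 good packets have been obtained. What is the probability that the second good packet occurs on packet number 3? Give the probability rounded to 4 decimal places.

0.2703

Y = trial on which the second success occurs; negative binomial, r=2, p=0.775.
P(Y=3) = C(2,1) · p^2 · (1−p)^1
= 2 · 0.60062 · 0.225 = 0.270281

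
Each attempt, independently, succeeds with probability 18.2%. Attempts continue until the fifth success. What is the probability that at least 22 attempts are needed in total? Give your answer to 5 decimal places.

0.66791

Needing more than 21 attempts ⇔ fewer than 5 successes in the first 21. With X ~ Binomial(21, 0.182), P(Y > 21) = P(X ≤ 4).
  k=0: C(21,0)·0.182^0·0.818^21 = 0.0147170
  k=1: C(21,1)·0.182^1·0.818^20 = 0.0687633
  k=2: C(21,2)·0.182^2·0.818^19 = 0.1529942
  k=3: C(21,3)·0.182^3·0.818^18 = 0.2155883
  k=4: C(21,4)·0.182^4·0.818^17 = 0.2158519
P(X ≤ 4) = 0.6679147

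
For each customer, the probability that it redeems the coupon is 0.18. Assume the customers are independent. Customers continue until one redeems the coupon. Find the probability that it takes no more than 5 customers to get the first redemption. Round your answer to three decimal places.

Y = number of customers to the first success; geometric, p = 0.18.
P(Y ≤ 5) = 1 − (1−p)^5 = 1 − 0.37074 = 0.62926

0.629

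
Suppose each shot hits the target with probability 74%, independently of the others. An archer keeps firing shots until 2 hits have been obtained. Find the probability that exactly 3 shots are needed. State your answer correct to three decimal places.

0.285

Y = trial on which the second success occurs; negative binomial, r=2, p=0.74.
P(Y=3) = C(2,1) · p^2 · (1−p)^1
= 2 · 0.5476 · 0.26 = 0.28475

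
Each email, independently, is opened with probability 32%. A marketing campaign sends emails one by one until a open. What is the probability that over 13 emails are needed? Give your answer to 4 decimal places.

0.0066

Y = number of emails to the first success; geometric, p = 0.32.
P(Y > 13) = P(first 13 all fail) = (1−p)^13 = 0.006647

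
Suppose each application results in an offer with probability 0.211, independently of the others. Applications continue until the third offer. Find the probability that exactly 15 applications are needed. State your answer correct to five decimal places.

0.04975

Y = trial on which the third success occurs; negative binomial, r=3, p=0.211.
P(Y=15) = C(14,2) · p^3 · (1−p)^12
= 91 · 0.0093939 · 0.0582 = 0.0497523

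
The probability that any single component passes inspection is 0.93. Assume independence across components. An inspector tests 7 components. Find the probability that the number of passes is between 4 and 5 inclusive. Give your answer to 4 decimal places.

0.0806

X ~ Binomial(7, 0.93); P(4 ≤ X ≤ 5) = Σ C(7,k) p^k (1−p)^(7−k) over k:
  k=4: C(7,4)·0.93^4·0.07^3 = 0.008980
  k=5: C(7,5)·0.93^5·0.07^2 = 0.071586
Total = 0.080567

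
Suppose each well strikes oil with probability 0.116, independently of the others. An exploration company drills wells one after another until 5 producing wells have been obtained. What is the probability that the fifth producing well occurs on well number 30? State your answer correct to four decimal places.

Y = trial on which the fifth success occurs; negative binomial, r=5, p=0.116.
P(Y=30) = C(29,4) · p^5 · (1−p)^25
= 23751 · 2.1003e-05 · 0.045847 = 0.022871

0.0229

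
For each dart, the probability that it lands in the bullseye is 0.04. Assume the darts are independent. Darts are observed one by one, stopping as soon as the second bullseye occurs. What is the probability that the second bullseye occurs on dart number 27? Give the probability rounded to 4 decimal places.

0.0150

Y = trial on which the second success occurs; negative binomial, r=2, p=0.04.
P(Y=27) = C(26,1) · p^2 · (1−p)^25
= 26 · 0.0016 · 0.3604 = 0.014993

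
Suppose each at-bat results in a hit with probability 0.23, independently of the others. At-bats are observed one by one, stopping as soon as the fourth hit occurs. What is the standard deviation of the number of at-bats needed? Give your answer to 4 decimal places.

7.6304

Y = total at-bats until the fourth success; negative binomial with r=4, p=0.23.
SD(Y) = √[r(1−p)/p²] = √(58.223062) = 7.630404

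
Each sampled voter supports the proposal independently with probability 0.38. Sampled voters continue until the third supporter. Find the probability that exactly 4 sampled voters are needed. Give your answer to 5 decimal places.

Y = trial on which the third success occurs; negative binomial, r=3, p=0.38.
P(Y=4) = C(3,2) · p^3 · (1−p)^1
= 3 · 0.054872 · 0.62 = 0.1020619

0.10206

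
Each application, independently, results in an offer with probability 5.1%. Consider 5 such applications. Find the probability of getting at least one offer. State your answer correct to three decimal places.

0.230

P(at least one) = 1 − P(none) = 1 − (1 − 0.051)^5
= 1 − 0.76972 = 0.23028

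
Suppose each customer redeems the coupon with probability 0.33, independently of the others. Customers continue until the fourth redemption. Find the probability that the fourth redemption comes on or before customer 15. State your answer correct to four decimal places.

Finishing within 15 customers ⇔ at least 4 successes in the first 15. With X ~ Binomial(15, 0.33), P(Y ≤ 15) = 1 − P(X ≤ 3).
  k=0: C(15,0)·0.33^0·0.67^15 = 0.002461
  k=1: C(15,1)·0.33^1·0.67^14 = 0.018182
  k=2: C(15,2)·0.33^2·0.67^13 = 0.062689
  k=3: C(15,3)·0.33^3·0.67^12 = 0.133798
1 − 0.217131 = 0.782869

0.7829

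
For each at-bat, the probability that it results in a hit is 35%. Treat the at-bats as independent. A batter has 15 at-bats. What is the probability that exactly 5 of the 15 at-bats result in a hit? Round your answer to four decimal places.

0.2123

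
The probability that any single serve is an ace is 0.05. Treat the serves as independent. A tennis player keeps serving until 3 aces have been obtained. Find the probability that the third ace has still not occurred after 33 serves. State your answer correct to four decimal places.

0.7728

Needing more than 33 serves ⇔ fewer than 3 successes in the first 33. With X ~ Binomial(33, 0.05), P(Y > 33) = P(X ≤ 2).
  k=0: C(33,0)·0.05^0·0.95^33 = 0.184026
  k=1: C(33,1)·0.05^1·0.95^32 = 0.319624
  k=2: C(33,2)·0.05^2·0.95^31 = 0.269157
P(X ≤ 2) = 0.772807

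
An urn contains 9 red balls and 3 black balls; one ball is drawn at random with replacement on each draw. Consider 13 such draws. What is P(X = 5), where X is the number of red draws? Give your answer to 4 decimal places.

X ~ Binomial(n=13, p=0.75).
P(X=5) = C(13,5) · p^5 · (1−p)^8
= 1287 · 0.2373 · 1.5259e-05 = 0.004660

0.0047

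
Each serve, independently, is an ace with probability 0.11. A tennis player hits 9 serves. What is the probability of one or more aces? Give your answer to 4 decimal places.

0.6496

P(at least one) = 1 − P(none) = 1 − (1 − 0.11)^9
= 1 − 0.350356 = 0.649644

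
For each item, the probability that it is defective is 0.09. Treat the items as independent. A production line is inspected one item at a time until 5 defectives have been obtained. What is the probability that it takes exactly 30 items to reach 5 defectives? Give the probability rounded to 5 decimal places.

0.01327

Y = trial on which the fifth success occurs; negative binomial, r=5, p=0.09.
P(Y=30) = C(29,4) · p^5 · (1−p)^25
= 23751 · 5.9049e-06 · 0.094631 = 0.0132718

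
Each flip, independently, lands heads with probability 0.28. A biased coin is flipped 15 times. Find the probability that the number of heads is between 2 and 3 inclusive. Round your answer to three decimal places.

0.309

X ~ Binomial(15, 0.28); P(2 ≤ X ≤ 3) = Σ C(15,k) p^k (1−p)^(15−k) over k:
  k=2: C(15,2)·0.28^2·0.72^13 = 0.11503
  k=3: C(15,3)·0.28^3·0.72^12 = 0.19385
Total = 0.30889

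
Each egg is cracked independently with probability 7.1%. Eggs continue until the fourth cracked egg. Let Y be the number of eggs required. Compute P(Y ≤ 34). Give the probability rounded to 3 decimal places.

Finishing within 34 eggs ⇔ at least 4 successes in the first 34. With X ~ Binomial(34, 0.071), P(Y ≤ 34) = 1 − P(X ≤ 3).
  k=0: C(34,0)·0.071^0·0.929^34 = 0.08176
  k=1: C(34,1)·0.071^1·0.929^33 = 0.21245
  k=2: C(34,2)·0.071^2·0.929^32 = 0.26791
  k=3: C(34,3)·0.071^3·0.929^31 = 0.21840
1 − 0.78051 = 0.21949

0.219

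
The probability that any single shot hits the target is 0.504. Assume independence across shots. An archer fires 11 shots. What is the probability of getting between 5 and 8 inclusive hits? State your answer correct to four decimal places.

X ~ Binomial(11, 0.504); P(5 ≤ X ≤ 8) = Σ C(11,k) p^k (1−p)^(11−k) over k:
  k=5: C(11,5)·0.504^5·0.496^6 = 0.223710
  k=6: C(11,6)·0.504^6·0.496^5 = 0.227318
  k=7: C(11,7)·0.504^7·0.496^4 = 0.164989
  k=8: C(11,8)·0.504^8·0.496^3 = 0.083825
Total = 0.699841

0.6998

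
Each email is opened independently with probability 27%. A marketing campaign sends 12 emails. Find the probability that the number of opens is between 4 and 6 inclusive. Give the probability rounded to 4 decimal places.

0.3919

X ~ Binomial(12, 0.27); P(4 ≤ X ≤ 6) = Σ C(12,k) p^k (1−p)^(12−k) over k:
  k=4: C(12,4)·0.27^4·0.73^8 = 0.212150
  k=5: C(12,5)·0.27^5·0.73^7 = 0.125546
  k=6: C(12,6)·0.27^6·0.73^6 = 0.054174
Total = 0.391870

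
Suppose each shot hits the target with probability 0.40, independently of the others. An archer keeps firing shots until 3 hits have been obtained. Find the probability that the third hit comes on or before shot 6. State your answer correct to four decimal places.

0.4557

Finishing within 6 shots ⇔ at least 3 successes in the first 6. With X ~ Binomial(6, 0.40), P(Y ≤ 6) = 1 − P(X ≤ 2).
  k=0: C(6,0)·0.40^0·0.60^6 = 0.046656
  k=1: C(6,1)·0.40^1·0.60^5 = 0.186624
  k=2: C(6,2)·0.40^2·0.60^4 = 0.311040
1 − 0.544320 = 0.455680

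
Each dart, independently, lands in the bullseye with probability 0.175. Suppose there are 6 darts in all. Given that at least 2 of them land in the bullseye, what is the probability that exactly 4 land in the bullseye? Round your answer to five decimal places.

0.03379

X ~ Binomial(6, 0.175). Want P(X=4 | X≥2) = P(X=4) / P(X≥2).
P(X=4) = C(6,4)·0.175^4·0.825^2 = 0.0095753
P(X≥2) = 1 − 0.3152998 − 0.4012907 = 0.2834096
Ratio = 0.0095753 / 0.2834096 = 0.0337860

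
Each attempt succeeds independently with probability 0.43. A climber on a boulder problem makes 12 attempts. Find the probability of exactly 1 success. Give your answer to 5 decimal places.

X ~ Binomial(n=12, p=0.43).
P(X=1) = C(12,1) · p^1 · (1−p)^11
= 12 · 0.43 · 0.0020636 = 0.0106481

0.01065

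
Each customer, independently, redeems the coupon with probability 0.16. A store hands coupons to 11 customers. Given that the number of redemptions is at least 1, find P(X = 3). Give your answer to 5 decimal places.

X ~ Binomial(11, 0.16). Want P(X=3 | X≥1) = P(X=3) / P(X≥1).
P(X=3) = C(11,3)·0.16^3·0.84^8 = 0.1675244
P(X≥1) = 1 − 0.1469170 = 0.8530830
Ratio = 0.1675244 / 0.8530830 = 0.1963753

0.19638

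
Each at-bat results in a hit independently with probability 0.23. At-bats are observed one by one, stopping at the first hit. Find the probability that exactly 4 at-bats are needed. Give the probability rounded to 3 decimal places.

0.105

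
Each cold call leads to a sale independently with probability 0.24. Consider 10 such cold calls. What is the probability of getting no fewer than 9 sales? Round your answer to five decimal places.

X ~ Binomial(10, 0.24); P(X ≥ 9) = Σ C(10,k) p^k (1−p)^(10−k) over k:
  k=9: C(10,9)·0.24^9·0.76^1 = 0.0000201
  k=10: C(10,10)·0.24^10·0.76^0 = 0.0000006
Total = 0.0000207

0.00002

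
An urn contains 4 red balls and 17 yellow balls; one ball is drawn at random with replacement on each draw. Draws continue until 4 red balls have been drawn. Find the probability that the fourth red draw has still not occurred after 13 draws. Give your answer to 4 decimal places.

0.7760

Needing more than 13 draws ⇔ fewer than 4 successes in the first 13. With X ~ Binomial(13, 0.190476), P(Y > 13) = P(X ≤ 3).
  k=0: C(13,0)·0.190476^0·0.809524^13 = 0.064119
  k=1: C(13,1)·0.190476^1·0.809524^12 = 0.196128
  k=2: C(13,2)·0.190476^2·0.809524^11 = 0.276887
  k=3: C(13,3)·0.190476^3·0.809524^10 = 0.238883
P(X ≤ 3) = 0.776016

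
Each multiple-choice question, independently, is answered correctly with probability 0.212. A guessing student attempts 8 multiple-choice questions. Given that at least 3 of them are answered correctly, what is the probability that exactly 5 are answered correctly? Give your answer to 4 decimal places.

X ~ Binomial(8, 0.212). Want P(X=5 | X≥3) = P(X=5) / P(X≥3).
P(X=5) = C(8,5)·0.212^5·0.788^3 = 0.011734
P(X≥3) = 1 − 0.148665 − 0.319970 − 0.301292 = 0.230073
Ratio = 0.011734 / 0.230073 = 0.051001

0.0510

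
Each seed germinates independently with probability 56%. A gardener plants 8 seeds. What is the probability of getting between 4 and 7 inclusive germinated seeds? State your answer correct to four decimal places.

X ~ Binomial(8, 0.56); P(4 ≤ X ≤ 7) = Σ C(8,k) p^k (1−p)^(8−k) over k:
  k=4: C(8,4)·0.56^4·0.44^4 = 0.258024
  k=5: C(8,5)·0.56^5·0.44^3 = 0.262716
  k=6: C(8,6)·0.56^6·0.44^2 = 0.167183
  k=7: C(8,7)·0.56^7·0.44^1 = 0.060794
Total = 0.748717

0.7487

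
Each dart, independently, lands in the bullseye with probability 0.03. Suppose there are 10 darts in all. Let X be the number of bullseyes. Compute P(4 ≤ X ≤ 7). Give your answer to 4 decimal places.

X ~ Binomial(10, 0.03); P(4 ≤ X ≤ 7) = Σ C(10,k) p^k (1−p)^(10−k) over k:
  k=4: C(10,4)·0.03^4·0.97^6 = 0.000142
  k=5: C(10,5)·0.03^5·0.97^5 = 0.000005
  k=6: C(10,6)·0.03^6·0.97^4 = 0.000000
  k=7: C(10,7)·0.03^7·0.97^3 = 0.000000
Total = 0.000147

0.0001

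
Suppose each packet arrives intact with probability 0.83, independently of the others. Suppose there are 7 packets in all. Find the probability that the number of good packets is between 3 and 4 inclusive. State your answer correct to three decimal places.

0.098

X ~ Binomial(7, 0.83); P(3 ≤ X ≤ 4) = Σ C(7,k) p^k (1−p)^(7−k) over k:
  k=3: C(7,3)·0.83^3·0.17^4 = 0.01671
  k=4: C(7,4)·0.83^4·0.17^3 = 0.08161
Total = 0.09832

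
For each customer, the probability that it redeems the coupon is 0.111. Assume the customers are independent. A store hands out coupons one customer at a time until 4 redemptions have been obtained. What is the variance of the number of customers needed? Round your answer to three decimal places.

Y = total customers until the fourth success; negative binomial with r=4, p=0.111.
Var(Y) = r(1−p)/p² = 4·0.889 / 0.111² = 288.61294

288.613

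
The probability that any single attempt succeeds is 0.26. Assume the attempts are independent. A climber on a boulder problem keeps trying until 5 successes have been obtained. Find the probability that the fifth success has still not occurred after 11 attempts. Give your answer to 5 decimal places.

Needing more than 11 attempts ⇔ fewer than 5 successes in the first 11. With X ~ Binomial(11, 0.26), P(Y > 11) = P(X ≤ 4).
  k=0: C(11,0)·0.26^0·0.74^11 = 0.0364375
  k=1: C(11,1)·0.26^1·0.74^10 = 0.1408261
  k=2: C(11,2)·0.26^2·0.74^9 = 0.2473972
  k=3: C(11,3)·0.26^3·0.74^8 = 0.2607701
  k=4: C(11,4)·0.26^4·0.74^7 = 0.1832438
P(X ≤ 4) = 0.8686748

0.86867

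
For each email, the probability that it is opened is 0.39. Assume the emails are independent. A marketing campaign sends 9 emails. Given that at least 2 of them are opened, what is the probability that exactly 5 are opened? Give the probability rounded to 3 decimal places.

X ~ Binomial(9, 0.39). Want P(X=5 | X≥2) = P(X=5) / P(X≥2).
P(X=5) = C(9,5)·0.39^5·0.61^4 = 0.15740
P(X≥2) = 1 − 0.01169 − 0.06729 = 0.92102
Ratio = 0.15740 / 0.92102 = 0.17090

0.171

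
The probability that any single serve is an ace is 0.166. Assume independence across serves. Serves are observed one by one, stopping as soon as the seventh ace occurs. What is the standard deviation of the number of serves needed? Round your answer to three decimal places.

Y = total serves until the seventh success; negative binomial with r=7, p=0.166.
SD(Y) = √[r(1−p)/p²] = √(211.85949) = 14.55539

14.555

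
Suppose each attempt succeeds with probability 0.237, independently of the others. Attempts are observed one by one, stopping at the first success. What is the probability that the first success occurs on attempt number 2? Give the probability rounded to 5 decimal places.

Geometric (trials to first success), p = 0.237.
P(Y = 2) = (1−p)^1 · p = 0.763 · 0.237 = 0.1808310

0.18083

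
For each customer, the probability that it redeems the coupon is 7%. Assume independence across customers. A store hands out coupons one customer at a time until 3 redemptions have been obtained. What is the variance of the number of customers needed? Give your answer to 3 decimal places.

569.388

Y = total customers until the third success; negative binomial with r=3, p=0.07.
Var(Y) = r(1−p)/p² = 3·0.93 / 0.07² = 569.38776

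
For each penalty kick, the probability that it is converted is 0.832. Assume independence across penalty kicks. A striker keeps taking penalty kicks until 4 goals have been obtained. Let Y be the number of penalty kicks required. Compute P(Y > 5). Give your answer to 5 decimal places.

Needing more than 5 penalty kicks ⇔ fewer than 4 successes in the first 5. With X ~ Binomial(5, 0.832), P(Y > 5) = P(X ≤ 3).
  k=0: C(5,0)·0.832^0·0.168^5 = 0.0001338
  k=1: C(5,1)·0.832^1·0.168^4 = 0.0033138
  k=2: C(5,2)·0.832^2·0.168^3 = 0.0328227
  k=3: C(5,3)·0.832^3·0.168^2 = 0.1625506
P(X ≤ 3) = 0.1988210

0.19882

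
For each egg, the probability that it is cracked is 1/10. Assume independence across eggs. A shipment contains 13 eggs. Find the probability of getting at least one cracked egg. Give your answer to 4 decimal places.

0.7458

P(at least one) = 1 − P(none) = 1 − (1 − 0.10)^13
= 1 − 0.254187 = 0.745813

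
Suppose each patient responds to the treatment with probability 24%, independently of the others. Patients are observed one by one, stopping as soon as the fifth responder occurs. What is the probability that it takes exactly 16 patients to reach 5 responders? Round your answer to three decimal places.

0.053

Y = trial on which the fifth success occurs; negative binomial, r=5, p=0.24.
P(Y=16) = C(15,4) · p^5 · (1−p)^11
= 1365 · 0.00079626 · 0.04886 = 0.05311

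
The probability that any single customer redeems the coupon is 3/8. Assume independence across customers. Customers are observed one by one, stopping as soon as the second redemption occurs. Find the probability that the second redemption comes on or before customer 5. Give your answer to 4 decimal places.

0.6185

Finishing within 5 customers ⇔ at least 2 successes in the first 5. With X ~ Binomial(5, 0.375), P(Y ≤ 5) = 1 − P(X ≤ 1).
  k=0: C(5,0)·0.375^0·0.625^5 = 0.095367
  k=1: C(5,1)·0.375^1·0.625^4 = 0.286102
1 − 0.381470 = 0.618530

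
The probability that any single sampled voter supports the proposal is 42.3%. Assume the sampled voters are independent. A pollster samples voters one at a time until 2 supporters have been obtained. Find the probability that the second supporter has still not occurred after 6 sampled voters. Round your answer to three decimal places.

0.199

Needing more than 6 sampled voters ⇔ fewer than 2 successes in the first 6. With X ~ Binomial(6, 0.423), P(Y > 6) = P(X ≤ 1).
  k=0: C(6,0)·0.423^0·0.577^6 = 0.03690
  k=1: C(6,1)·0.423^1·0.577^5 = 0.16232
P(X ≤ 1) = 0.19922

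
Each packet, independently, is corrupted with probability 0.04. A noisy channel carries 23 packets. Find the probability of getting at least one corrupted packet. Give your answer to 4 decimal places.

0.6089

P(at least one) = 1 − P(none) = 1 − (1 − 0.04)^23
= 1 − 0.391055 = 0.608945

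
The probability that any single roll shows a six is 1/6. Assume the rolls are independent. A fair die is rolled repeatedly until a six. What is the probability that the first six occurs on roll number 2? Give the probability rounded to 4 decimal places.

Geometric (trials to first success), p = 0.166667.
P(Y = 2) = (1−p)^1 · p = 0.83333 · 0.166667 = 0.138889

0.1389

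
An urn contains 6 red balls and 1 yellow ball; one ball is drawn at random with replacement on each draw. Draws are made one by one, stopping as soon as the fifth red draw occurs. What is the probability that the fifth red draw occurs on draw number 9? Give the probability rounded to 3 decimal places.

Y = trial on which the fifth success occurs; negative binomial, r=5, p=0.857143.
P(Y=9) = C(8,4) · p^5 · (1−p)^4
= 70 · 0.46266 · 0.00041649 = 0.01349

0.013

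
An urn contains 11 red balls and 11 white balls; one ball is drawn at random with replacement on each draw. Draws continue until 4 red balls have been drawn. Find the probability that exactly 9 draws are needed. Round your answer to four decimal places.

Y = trial on which the fourth success occurs; negative binomial, r=4, p=0.50.
P(Y=9) = C(8,3) · p^4 · (1−p)^5
= 56 · 0.0625 · 0.03125 = 0.109375

0.1094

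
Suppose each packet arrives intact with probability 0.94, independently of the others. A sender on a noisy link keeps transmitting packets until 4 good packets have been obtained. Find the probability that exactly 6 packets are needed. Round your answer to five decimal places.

Y = trial on which the fourth success occurs; negative binomial, r=4, p=0.94.
P(Y=6) = C(5,3) · p^4 · (1−p)^2
= 10 · 0.78075 · 0.0036 = 0.0281070

0.02811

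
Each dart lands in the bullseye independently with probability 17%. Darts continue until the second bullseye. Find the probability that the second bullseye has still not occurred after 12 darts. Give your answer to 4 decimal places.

0.3696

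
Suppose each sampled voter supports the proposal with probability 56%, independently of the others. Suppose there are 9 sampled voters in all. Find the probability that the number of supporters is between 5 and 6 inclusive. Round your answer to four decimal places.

0.4808

X ~ Binomial(9, 0.56); P(5 ≤ X ≤ 6) = Σ C(9,k) p^k (1−p)^(9−k) over k:
  k=5: C(9,5)·0.56^5·0.44^4 = 0.260089
  k=6: C(9,6)·0.56^6·0.44^3 = 0.220681
Total = 0.480770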